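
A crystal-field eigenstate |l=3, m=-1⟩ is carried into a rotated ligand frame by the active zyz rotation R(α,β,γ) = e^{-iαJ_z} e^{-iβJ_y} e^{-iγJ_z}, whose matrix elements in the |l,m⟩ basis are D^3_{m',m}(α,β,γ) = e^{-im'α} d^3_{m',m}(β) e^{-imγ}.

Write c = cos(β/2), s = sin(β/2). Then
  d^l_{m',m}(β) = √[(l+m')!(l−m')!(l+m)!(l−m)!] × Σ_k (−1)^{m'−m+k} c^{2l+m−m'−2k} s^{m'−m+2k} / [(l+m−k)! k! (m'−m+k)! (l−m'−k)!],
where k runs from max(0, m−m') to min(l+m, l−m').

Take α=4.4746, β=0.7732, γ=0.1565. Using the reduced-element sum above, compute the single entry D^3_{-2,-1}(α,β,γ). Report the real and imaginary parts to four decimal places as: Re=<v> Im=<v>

D^3_{-2,-1}(4.4746,0.7732,0.1565) = e^{-i·-2·4.4746}·d^3_{-2,-1}(0.7732)·e^{-i·-1·0.1565}. Compute d first:
c=cos(0.773200/2)=0.926196, s=sin(0.773200/2)=0.377042; N=√[1·120·2·24]=75.894664
k∈{1,2} keeps every argument non-negative
  k=1: (−1)^0·75.8947/(24)·0.9262^5·0.3770^1 = +0.812652
  k=2: (−1)^1·75.8947/(12)·0.9262^3·0.3770^3 = -0.269344
d^3_{-2,-1}(0.7732) = +0.812652 -0.269344 = +0.543308
D = (-0.889028+0.457852i)·(+0.543308)·(+0.987779+0.155862i) = -0.515885+0.170431i

Re=-0.5159 Im=0.1704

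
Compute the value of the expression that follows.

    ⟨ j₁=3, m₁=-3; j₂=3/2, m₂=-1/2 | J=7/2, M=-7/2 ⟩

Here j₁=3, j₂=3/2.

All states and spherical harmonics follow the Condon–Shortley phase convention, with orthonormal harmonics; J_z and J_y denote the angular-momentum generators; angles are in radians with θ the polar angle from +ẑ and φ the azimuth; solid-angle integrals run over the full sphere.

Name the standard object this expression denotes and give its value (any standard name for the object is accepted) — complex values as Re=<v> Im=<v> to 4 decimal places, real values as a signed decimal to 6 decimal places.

This is a Clebsch–Gordan (vector-coupling) coefficient.
triangle: 1!×5!×2!/9! = 240/362880
(j±m)!: 0!×6!×1!×2!×0!×7! = 7257600
prefactor² = (2J+1)×Δ×N² = 38400
  k=1: −1/(1!×0!×5!×0!×0!×2!) = -1/240
Σ = -1/240  ⇒  CG² = 38400×(-1/240)² = 2/3
CG = −√(2/3) = -0.816497

Clebsch–Gordan coefficient, −√(2/3) ≈ -0.816497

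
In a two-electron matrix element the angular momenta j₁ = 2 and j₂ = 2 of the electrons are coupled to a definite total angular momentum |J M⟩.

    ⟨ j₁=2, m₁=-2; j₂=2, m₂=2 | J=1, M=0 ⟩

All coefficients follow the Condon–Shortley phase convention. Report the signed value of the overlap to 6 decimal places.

triangle: 3!×1!×1!/6! = 6/720
(j±m)!: 0!×4!×4!×0!×1!×1! = 576
prefactor² = (2J+1)×Δ×N² = 72/5
  k=3: −1/(3!×0!×1!×1!×0!×0!) = -1/6
Σ = -1/6  ⇒  CG² = 72/5×(-1/6)² = 2/5
CG = −√(2/5) = -0.632456

-0.632456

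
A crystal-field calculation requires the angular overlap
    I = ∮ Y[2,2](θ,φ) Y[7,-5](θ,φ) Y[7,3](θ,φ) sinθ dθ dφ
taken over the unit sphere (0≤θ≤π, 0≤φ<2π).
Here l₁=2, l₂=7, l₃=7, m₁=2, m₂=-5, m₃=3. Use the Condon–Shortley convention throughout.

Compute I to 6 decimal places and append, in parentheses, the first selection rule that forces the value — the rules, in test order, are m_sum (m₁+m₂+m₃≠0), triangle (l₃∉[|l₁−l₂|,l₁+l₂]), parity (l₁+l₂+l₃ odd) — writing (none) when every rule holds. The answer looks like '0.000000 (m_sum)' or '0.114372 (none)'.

0.139127 (none)

Checks pass: Σm=0; 16 even; l₃=7∈[5,9].
(2·2+1)(2·7+1)(2·7+1) = 1125
Δ: 2! 2! 12! / 17! → 1/185640
sum: t=0:+1/2419200 t=1:−1/518400 t=2:+1/2419200 = -1/907200
3j²(2 7 7; 0 0 0) = Δ·Π!·Σ² = 56/3315  (sign +1)
sum: t=0:+1/29030400 = 1/29030400
3j²(2 7 7; 2 -5 3) = Δ·Π!·Σ² = 99/7735  (sign +1)
combine: 4πI² = 1125·56/3315·99/7735 = 11880/48841
take √, sign +1: I = 0.13912687
No selection rule forces the value: the integral is nonzero (none).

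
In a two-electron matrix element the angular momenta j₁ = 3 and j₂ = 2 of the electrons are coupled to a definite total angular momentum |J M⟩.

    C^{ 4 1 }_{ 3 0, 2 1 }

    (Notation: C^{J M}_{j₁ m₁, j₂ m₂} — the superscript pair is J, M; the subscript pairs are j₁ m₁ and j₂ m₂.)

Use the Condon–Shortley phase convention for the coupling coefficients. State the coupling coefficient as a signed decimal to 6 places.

-0.462910  (= −√(3/14))

√[9·1!5!3!/10! · 3!3!3!1!5!3!] = √(1944/7)
  +(−1)^0/∏(0,1,3,3,2,0)! = 1/72  (running 1/72)
  +(−1)^1/∏(1,0,2,2,3,1)! = -1/24  (running -1/36)
⟨..|..⟩ = √(1944/7)·(-1/36) = -0.462910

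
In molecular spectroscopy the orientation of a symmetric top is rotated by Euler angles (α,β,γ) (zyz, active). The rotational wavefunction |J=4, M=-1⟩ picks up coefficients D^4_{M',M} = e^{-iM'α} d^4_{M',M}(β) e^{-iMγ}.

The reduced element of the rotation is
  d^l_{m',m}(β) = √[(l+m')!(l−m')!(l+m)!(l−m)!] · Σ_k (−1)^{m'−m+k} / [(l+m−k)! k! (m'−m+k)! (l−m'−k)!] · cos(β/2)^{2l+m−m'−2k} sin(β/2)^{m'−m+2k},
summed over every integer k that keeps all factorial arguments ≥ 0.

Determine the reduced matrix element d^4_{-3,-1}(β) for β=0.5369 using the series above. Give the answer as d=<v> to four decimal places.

d=0.3921

d^4_{-3,-1}(β=0.5369) via the finite sum:
c=cos(0.536900/2)=0.964183, s=sin(0.536900/2)=0.265237; N=√[1·5040·6·120]=1904.940944
k: max(0,(-1)−(-3))=2 … min(4+(-1),4−(-3))=3
  k=2: (−1)^0·1904.9409/(240)·0.9642^6·0.2652^2 = +0.448639
  k=3: (−1)^1·1904.9409/(144)·0.9642^4·0.2652^4 = -0.056584
d^4_{-3,-1}(0.5369) = +0.448639 -0.056584 = +0.392054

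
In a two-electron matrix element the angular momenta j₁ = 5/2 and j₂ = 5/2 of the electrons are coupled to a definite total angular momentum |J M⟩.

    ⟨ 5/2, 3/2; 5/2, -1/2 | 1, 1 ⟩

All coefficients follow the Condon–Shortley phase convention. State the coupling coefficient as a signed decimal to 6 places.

−√(8/35) ≈ -0.478091

j₁+j₂−J=4  J+j₁−j₂=1  J−j₁+j₂=1  j₁+j₂+J+1=7
(j₁±m₁, j₂±m₂, J±M) = (4,1,2,3,2,0)
P² = 288/35
sum k=1..1:
  [1] −1/6 = -1/6
S = -1/6
C² = P²·S² = 8/35 ; C = -0.478091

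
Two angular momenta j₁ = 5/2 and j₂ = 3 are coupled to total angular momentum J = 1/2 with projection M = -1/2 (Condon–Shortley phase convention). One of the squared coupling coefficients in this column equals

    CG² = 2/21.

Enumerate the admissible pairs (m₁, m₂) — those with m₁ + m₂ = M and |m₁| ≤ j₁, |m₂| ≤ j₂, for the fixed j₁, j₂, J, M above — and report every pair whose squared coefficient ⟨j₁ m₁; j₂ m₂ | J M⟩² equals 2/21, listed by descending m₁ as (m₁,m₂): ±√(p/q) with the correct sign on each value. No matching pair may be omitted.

(-3/2,1): +√(2/21)

Admissible pairs with m₁+m₂ = M = -1/2: (-5/2,2), (-3/2,1), (-1/2,0), (1/2,-1), (3/2,-2), (5/2,-3)
  (m₁,m₂)=(5/2,-3): CG² = 2/7, CG = +√(2/7)
  (m₁,m₂)=(3/2,-2): CG² = 5/21, CG = −√(5/21)
  (m₁,m₂)=(1/2,-1): CG² = 4/21, CG = +√(4/21)
  (m₁,m₂)=(-1/2,0): CG² = 1/7, CG = −√(1/7)
  (m₁,m₂)=(-3/2,1): CG² = 2/21, CG = +√(2/21)   ← matches the target
  (m₁,m₂)=(-5/2,2): CG² = 1/21, CG = −√(1/21)
Pairs with CG² = 2/21: (-3/2,1): +√(2/21)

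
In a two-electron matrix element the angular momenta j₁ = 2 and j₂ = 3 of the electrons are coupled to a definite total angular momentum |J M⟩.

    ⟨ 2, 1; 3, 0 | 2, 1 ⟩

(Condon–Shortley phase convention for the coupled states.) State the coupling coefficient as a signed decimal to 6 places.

√[5·3!1!3!/8! · 3!1!3!3!3!1!] = √(81/14)
  +(−1)^0/∏(0,3,1,3,0,0)! = 1/36  (running 1/36)
  +(−1)^1/∏(1,2,0,2,1,1)! = -1/4  (running -2/9)
⟨..|..⟩ = √(81/14)·(-2/9) = -0.534522

−√(2/7) = -0.534522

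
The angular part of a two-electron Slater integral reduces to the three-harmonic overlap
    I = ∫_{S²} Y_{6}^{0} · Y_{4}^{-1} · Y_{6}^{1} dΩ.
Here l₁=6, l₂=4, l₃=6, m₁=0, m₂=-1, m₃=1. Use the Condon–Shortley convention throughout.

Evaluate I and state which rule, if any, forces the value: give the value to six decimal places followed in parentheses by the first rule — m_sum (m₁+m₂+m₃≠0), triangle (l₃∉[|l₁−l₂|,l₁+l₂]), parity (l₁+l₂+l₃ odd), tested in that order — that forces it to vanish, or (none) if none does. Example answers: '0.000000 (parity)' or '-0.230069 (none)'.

-0.043721 (none)

m-sum 0 ✓  L=16 even ✓  2≤6≤10 ✓
Π(2lᵢ+1) = 13×9×13 = 1521
triangle coeff Δ(6,4,6) = 1/15315300
Σ_t [0,4]: t=0:+1/829440 t=1:−1/25920 t=2:+1/9216 t=3:−1/25920 t=4:+1/829440 = 7/207360
(3j)²=28/2431 [(6 4 6; 0 0 0)], sign=+1
Σ_t [0,3]: t=0:+1/207360 t=1:−1/17280 t=2:+1/13824 t=3:−1/103680 = 1/103680
(3j)²=10/7293 [(6 4 6; 0 -1 1)], sign=-1
⇒ 4πI² = 840/34969
I = (-1)√(840/34969/(4π)) = -0.04372130
No selection rule forces the value: the integral is nonzero (none).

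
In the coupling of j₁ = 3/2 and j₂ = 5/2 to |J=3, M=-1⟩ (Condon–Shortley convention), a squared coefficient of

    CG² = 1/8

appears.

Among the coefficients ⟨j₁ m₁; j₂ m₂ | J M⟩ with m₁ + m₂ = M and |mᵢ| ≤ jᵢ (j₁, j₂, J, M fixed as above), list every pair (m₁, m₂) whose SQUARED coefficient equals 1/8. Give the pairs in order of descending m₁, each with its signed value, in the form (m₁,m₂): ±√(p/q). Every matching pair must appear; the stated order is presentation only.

Admissible pairs with m₁+m₂ = M = -1: (-3/2,1/2), (-1/2,-1/2), (1/2,-3/2), (3/2,-5/2)
  (m₁,m₂)=(3/2,-5/2): CG² = 1/8, CG = +√(1/8)   ← matches the target
  (m₁,m₂)=(1/2,-3/2): CG² = 49/120, CG = +√(49/120)
  (m₁,m₂)=(-1/2,-1/2): CG² = 1/60, CG = −√(1/60)
  (m₁,m₂)=(-3/2,1/2): CG² = 9/20, CG = −√(9/20)
Pairs with CG² = 1/8: (3/2,-5/2): +√(1/8)

(3/2,-5/2): +√(1/8)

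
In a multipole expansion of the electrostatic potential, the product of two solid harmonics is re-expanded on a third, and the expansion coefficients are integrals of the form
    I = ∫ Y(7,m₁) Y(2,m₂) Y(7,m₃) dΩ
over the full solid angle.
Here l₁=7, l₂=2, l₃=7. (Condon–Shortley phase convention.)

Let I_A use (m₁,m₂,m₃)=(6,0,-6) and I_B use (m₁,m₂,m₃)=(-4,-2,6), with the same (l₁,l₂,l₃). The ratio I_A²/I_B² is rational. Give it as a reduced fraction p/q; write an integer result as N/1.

l's match ⇒ only the (l;m) 3-j factors differ between A and B.
A: triangle coeff Δ(7,2,7) = 1/185640; Σ_t [0,1]: t=0:+1/159667200 t=1:−1/479001600 = 1/239500800; (3j)²=26/1785 [(7 2 7; 6 0 -6)], sign=-1
B: triangle coeff Δ(7,2,7) = 1/185640; Σ_t [0,0]: t=0:+1/159667200 = 1/159667200; (3j)²=9/1190 [(7 2 7; -4 -2 6)], sign=-1
I_A²/I_B² = (26/1785)/(9/1190) = 52/27

52/27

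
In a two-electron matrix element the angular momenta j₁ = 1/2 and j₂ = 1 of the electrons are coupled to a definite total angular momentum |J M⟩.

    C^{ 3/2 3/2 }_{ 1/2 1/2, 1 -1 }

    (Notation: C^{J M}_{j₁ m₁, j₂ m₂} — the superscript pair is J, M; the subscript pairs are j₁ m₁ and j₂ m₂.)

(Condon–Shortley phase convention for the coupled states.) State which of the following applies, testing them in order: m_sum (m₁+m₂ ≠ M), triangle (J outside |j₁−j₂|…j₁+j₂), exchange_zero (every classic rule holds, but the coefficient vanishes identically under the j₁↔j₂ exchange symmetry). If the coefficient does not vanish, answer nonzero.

m_sum

m-sum: m₁+m₂ = 1/2+(-1) = -1/2, M = 3/2  ✗ ⇒ coefficient is 0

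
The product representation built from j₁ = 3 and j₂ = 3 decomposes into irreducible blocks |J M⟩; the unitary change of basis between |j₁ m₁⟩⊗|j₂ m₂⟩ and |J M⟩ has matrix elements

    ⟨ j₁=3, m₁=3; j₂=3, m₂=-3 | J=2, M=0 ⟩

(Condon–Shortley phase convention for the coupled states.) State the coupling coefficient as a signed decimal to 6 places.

triangle: 4!*2!*2!/9! = 96/362880
(j±m)!: 6!*0!*0!*6!*2!*2! = 2073600
prefactor² = (2J+1)*Δ*N² = 19200/7
  k=0: +1/(0!*4!*0!*0!*2!*2!) = 1/96
Σ = 1/96  ⇒  CG² = 19200/7*(1/96)² = 25/84
CG = +√(25/84) = +0.545545

+0.545545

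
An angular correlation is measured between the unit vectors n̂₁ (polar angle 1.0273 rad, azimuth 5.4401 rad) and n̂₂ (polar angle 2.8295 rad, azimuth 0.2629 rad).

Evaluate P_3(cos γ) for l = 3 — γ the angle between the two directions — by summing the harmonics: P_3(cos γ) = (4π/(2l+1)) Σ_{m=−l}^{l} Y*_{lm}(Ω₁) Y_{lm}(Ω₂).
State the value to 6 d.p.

0.430372

Summing Y*_{l m}(θ₁,φ₁)·Y_{l m}(θ₂,φ₂) over m ∈ [−3, 3]; prefactor 4π/(2·3+1) = 1.795196:
  m=-3: (-0.214074-0.150366i) × (+0.008512-0.008569i) = -0.003111+0.000554i  (running Σ = -0.003111+0.000554i)
  m=-2: (-0.044570-0.384593i) × (-0.079312+0.046024i) = +0.021235+0.028452i  (running Σ = +0.018125+0.029006i)
  m=-1: (+0.062028-0.069632i) × (+0.338121-0.090998i) = +0.014637-0.029189i  (running Σ = +0.032761-0.000183i)
  m=0: (-0.320904-0.000000i) × (-0.542881+0.000000i) = +0.174212+0.000000i  (running Σ = +0.206974-0.000183i)
  m=1: (-0.062028-0.069632i) × (-0.338121-0.090998i) = +0.014637+0.029189i  (running Σ = +0.221611+0.029006i)
  m=2: (-0.044570+0.384593i) × (-0.079312-0.046024i) = +0.021235-0.028452i  (running Σ = +0.242846+0.000554i)
  m=3: (+0.214074-0.150366i) × (-0.008512-0.008569i) = -0.003111-0.000554i  (running Σ = +0.239735-0.000000i)
Total Σ_m = +0.239735-0.000000i. Multiply by 1.795196: +0.430372-0.000000i. P_3(cos γ) = 0.430372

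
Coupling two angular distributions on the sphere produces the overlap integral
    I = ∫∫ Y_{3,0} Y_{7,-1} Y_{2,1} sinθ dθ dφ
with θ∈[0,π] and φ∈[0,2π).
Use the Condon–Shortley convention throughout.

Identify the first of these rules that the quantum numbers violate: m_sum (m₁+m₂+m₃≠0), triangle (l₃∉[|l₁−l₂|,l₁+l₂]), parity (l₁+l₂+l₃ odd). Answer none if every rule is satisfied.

triangle

Σmᵢ = 0  ✓
l₃∈[|l₁−l₂|,l₁+l₂]=[4,10] required, l₃=2 fails  ✗
Σlᵢ = 12 ⇒ even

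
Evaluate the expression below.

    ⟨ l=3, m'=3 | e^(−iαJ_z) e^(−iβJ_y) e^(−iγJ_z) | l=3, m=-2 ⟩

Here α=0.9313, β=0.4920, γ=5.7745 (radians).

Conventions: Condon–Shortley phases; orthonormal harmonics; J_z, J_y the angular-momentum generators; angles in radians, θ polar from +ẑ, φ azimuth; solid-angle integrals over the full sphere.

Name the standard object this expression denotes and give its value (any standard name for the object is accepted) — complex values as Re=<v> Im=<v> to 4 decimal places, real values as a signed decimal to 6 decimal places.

This is a Wigner D-matrix element — the rotation-matrix element ⟨l m'| R(α,β,γ) |l m⟩ in the angular-momentum basis.
D^3_{3,-2}(0.9313,0.4920,5.7745) = e^{-i·3·0.9313}·d^3_{3,-2}(0.4920)·e^{-i·-2·5.7745}. Compute d first:
With c≡cos(β/2)=0.969894 and s≡sin(β/2)=0.243526, N=[720·1·1·120]^{1/2}=293.938769
k∈{0} keeps every argument non-negative
  k=0: (−1)^5·293.9388/(120)·0.9699^1·0.2435^5 = -0.002035
d^3_{3,-2}(0.4920) = -0.002035
Attach z-rotation phases: D = e^{-i(3)(0.9313)}·(-0.002035)·e^{-i(-2)(5.7745)} = +0.001595-0.001263i

Wigner D-matrix element, Re=0.0016 Im=-0.0013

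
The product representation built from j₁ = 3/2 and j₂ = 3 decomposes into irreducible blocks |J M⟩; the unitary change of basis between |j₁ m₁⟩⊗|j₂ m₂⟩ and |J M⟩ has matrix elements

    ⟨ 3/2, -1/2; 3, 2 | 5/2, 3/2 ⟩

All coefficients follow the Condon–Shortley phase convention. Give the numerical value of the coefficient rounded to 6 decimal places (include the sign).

+√(1/14) = +0.267261

triangle: 2!·1!·4!/8! = 48/40320
(j±m)!: 1!·2!·5!·1!·4!·1! = 5760
prefactor² = (2J+1)·Δ·N² = 288/7
  k=1: −1/(1!·1!·1!·4!·0!·0!) = -1/24
  k=2: +1/(2!·0!·0!·3!·1!·1!) = 1/12
Σ = 1/24  ⇒  CG² = 288/7·(1/24)² = 1/14
CG = +√(1/14) = +0.267261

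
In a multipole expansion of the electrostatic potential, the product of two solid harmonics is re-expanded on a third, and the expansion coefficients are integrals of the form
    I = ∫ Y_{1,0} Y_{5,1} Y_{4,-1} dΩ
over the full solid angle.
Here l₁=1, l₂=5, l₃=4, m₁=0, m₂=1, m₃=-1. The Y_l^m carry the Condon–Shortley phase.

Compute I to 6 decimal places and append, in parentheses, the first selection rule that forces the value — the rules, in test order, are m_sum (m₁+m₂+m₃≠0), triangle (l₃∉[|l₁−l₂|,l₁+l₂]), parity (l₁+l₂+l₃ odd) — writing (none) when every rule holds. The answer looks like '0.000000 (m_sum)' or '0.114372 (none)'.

-0.240571 (none)

Checks pass: Σm=0; 10 even; l₃=4∈[4,6].
(2·1+1)(2·5+1)(2·4+1) = 297
Δ: 2! 0! 8! / 11! → 1/495
sum: t=1:−1/576 = -1/576
3j²(1 5 4; 0 0 0) = Δ·Π!·Σ² = 5/99  (sign -1)
sum: t=1:−1/720 = -1/720
3j²(1 5 4; 0 1 -1) = Δ·Π!·Σ² = 8/165  (sign +1)
combine: 4πI² = 297·5/99·8/165 = 8/11
take √, sign -1: I = -0.24057125
No selection rule forces the value: the integral is nonzero (none).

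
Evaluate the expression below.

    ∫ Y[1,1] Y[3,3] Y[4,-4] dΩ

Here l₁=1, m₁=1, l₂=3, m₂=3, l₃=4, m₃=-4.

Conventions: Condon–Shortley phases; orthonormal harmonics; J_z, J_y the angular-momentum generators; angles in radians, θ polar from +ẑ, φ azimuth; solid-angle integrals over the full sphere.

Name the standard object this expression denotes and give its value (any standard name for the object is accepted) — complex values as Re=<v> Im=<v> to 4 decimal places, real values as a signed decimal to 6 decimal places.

This is a Gaunt coefficient — the integral of a triple product of spherical harmonics over the sphere.
Rules hold: Σm=0, L=8 even, 2≤4≤4.
N = 3·7·9 = 189
Δ = 0!·2!·6!/9! = 1/252
Racah Σ t=0..0: t=0:+1/36 = 1/36
⇒ 3j(1 3 4; 0 0 0)² = 4/63, sgn +1
Racah Σ t=0..0: t=0:+1/1440 = 1/1440
⇒ 3j(1 3 4; 1 3 -4)² = 1/9, sgn +1
4πI² = N·(3j₀)²·(3jₘ)² = 4/3
I = +1·√(1.33333/4π) = 0.32573501

Gaunt coefficient, +0.325735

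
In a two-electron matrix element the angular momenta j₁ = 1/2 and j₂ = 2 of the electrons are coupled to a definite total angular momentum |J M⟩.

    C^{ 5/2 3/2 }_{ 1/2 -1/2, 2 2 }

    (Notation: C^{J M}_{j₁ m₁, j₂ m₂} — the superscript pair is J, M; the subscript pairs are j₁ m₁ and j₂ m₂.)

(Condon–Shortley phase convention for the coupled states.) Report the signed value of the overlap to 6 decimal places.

+0.447214  (= +√(1/5))

j₁+j₂−J=0  J+j₁−j₂=1  J−j₁+j₂=4  j₁+j₂+J+1=6
(j₁±m₁, j₂±m₂, J±M) = (0,1,4,0,4,1)
P² = 576/5
sum k=0..0:
  [0] +1/24 = 1/24
S = 1/24
C² = P²·S² = 1/5 ; C = +0.447214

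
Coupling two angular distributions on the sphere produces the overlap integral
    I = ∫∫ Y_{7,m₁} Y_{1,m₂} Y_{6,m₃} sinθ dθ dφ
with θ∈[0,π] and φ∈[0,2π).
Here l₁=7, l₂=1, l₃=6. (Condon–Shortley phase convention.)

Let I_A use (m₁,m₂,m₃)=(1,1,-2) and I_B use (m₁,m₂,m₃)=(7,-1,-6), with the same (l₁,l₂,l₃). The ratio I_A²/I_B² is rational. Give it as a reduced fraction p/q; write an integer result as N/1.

15/91

Shared (l₁,l₂,l₃)=(7,1,6): N and (l;000)² cancel in I_A²/I_B².
A: Δ = 2!·12!·0!/15! = 1/1365; Racah Σ t=2..2: t=2:+1/1935360 = 1/1935360; ⇒ 3j(7 1 6; 1 1 -2)² = 1/91, sgn +1
B: Δ = 2!·12!·0!/15! = 1/1365; Racah Σ t=0..0: t=0:+1/958003200 = 1/958003200; ⇒ 3j(7 1 6; 7 -1 -6)² = 1/15, sgn +1
I_A²/I_B² = (1/91)/(1/15) = 15/91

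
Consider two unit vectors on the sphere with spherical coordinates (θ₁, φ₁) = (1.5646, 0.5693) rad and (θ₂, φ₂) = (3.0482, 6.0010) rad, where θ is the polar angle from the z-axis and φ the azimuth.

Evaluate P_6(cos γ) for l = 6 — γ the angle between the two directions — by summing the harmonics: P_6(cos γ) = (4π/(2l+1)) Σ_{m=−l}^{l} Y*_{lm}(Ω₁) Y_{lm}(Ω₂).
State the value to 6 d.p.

-0.292634

Summing Y*_{l m}(θ₁,φ₁)·Y_{l m}(θ₂,φ₂) over m ∈ [−6, 6]; prefactor 4π/(2·6+1) = 0.966644:
  term(m=-6) = 0.00000 - 0.00000j   from Y*(Ω₁)=-0.46498 - 0.13080j, Y(Ω₂)=-0.00000 + 0.00000j
  term(m=-5) = 0.00000 + 0.00000j   from Y*(Ω₁)=-0.00992 + 0.00302j, Y(Ω₂)=-0.00000 - 0.00001j
  term(m=-4) = 0.00009 + 0.00002j   from Y*(Ω₁)=0.23147 - 0.27127j, Y(Ω₂)=0.00011 + 0.00024j
  term(m=-3) = -0.00004 + 0.00003j   from Y*(Ω₁)=0.00165 - 0.01199j, Y(Ω₂)=-0.00275 - 0.00311j
  term(m=-2) = -0.00189 + 0.01424j   from Y*(Ω₁)=0.13632 + 0.29553j, Y(Ω₂)=0.03730 + 0.02361j
  term(m=-1) = -0.00247 - 0.00282j   from Y*(Ω₁)=0.01075 + 0.00688j, Y(Ω₂)=-0.28250 - 0.08190j
  term(m=+0) = -0.29410 + 0.00000j   from Y*(Ω₁)=-0.31759 + 0.00000j, Y(Ω₂)=0.92604 + 0.00000j
  term(m=+1) = -0.00247 + 0.00282j   from Y*(Ω₁)=-0.01075 + 0.00688j, Y(Ω₂)=0.28250 - 0.08190j
  term(m=+2) = -0.00189 - 0.01424j   from Y*(Ω₁)=0.13632 - 0.29553j, Y(Ω₂)=0.03730 - 0.02361j
  term(m=+3) = -0.00004 - 0.00003j   from Y*(Ω₁)=-0.00165 - 0.01199j, Y(Ω₂)=0.00275 - 0.00311j
  term(m=+4) = 0.00009 - 0.00002j   from Y*(Ω₁)=0.23147 + 0.27127j, Y(Ω₂)=0.00011 - 0.00024j
  term(m=+5) = 0.00000 - 0.00000j   from Y*(Ω₁)=0.00992 + 0.00302j, Y(Ω₂)=0.00000 - 0.00001j
  term(m=+6) = 0.00000 + 0.00000j   from Y*(Ω₁)=-0.46498 + 0.13080j, Y(Ω₂)=-0.00000 - 0.00000j
Σ over m = -0.30273 + 0.00000j; ×(4π/13) → -0.29263 + 0.00000j. Real part: -0.292634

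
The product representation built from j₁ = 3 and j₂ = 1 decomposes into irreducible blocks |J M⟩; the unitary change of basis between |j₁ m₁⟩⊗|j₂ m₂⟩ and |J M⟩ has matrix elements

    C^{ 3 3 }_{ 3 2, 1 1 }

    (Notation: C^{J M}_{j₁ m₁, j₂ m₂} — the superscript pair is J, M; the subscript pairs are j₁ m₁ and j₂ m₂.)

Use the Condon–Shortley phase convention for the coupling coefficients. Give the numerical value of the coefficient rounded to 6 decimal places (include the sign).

j₁+j₂−J=1  J+j₁−j₂=5  J−j₁+j₂=1  j₁+j₂+J+1=8
(j₁±m₁, j₂±m₂, J±M) = (5,1,2,0,6,0)
P² = 3600
sum k=1..1:
  [1] −1/120 = -1/120
S = -1/120
C² = P²·S² = 1/4 ; C = -0.500000

-0.500000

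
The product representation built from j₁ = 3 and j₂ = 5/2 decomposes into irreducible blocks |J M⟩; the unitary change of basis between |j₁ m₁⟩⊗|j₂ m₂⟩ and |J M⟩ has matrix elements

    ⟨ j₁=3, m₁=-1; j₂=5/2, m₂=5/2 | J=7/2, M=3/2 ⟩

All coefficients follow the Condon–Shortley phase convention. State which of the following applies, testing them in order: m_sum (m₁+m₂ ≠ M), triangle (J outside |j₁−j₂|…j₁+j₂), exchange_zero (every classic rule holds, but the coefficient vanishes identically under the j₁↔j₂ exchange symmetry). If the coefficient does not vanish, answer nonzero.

m-sum: m₁+m₂ = -1+5/2 = 3/2, M = 3/2  ✓
triangle: |j₁−j₂| = 1/2 ≤ J = 7/2 ≤ j₁+j₂ = 11/2  ✓
exchange: j₁≠j₂ or m₁≠m₂ — the exchange symmetry imposes no constraint here
value check: CG = +√(8/21) = +0.617213 ≠ 0

nonzero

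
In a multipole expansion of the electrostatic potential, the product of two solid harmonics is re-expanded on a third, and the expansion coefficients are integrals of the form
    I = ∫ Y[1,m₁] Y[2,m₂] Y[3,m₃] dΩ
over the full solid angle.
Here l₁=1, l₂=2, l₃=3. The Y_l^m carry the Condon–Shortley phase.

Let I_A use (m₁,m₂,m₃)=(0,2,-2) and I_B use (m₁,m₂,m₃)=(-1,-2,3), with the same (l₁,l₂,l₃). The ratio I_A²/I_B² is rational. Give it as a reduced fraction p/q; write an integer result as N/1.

Shared (l₁,l₂,l₃)=(1,2,3): N and (l;000)² cancel in I_A²/I_B².
A: Δ = 0!·2!·4!/7! = 1/105; Racah Σ t=0..0: t=0:+1/24 = 1/24; ⇒ 3j(1 2 3; 0 2 -2)² = 1/21, sgn -1
B: Δ = 0!·2!·4!/7! = 1/105; Racah Σ t=0..0: t=0:+1/48 = 1/48; ⇒ 3j(1 2 3; -1 -2 3)² = 1/7, sgn +1
I_A²/I_B² = (1/21)/(1/7) = 1/3

1/3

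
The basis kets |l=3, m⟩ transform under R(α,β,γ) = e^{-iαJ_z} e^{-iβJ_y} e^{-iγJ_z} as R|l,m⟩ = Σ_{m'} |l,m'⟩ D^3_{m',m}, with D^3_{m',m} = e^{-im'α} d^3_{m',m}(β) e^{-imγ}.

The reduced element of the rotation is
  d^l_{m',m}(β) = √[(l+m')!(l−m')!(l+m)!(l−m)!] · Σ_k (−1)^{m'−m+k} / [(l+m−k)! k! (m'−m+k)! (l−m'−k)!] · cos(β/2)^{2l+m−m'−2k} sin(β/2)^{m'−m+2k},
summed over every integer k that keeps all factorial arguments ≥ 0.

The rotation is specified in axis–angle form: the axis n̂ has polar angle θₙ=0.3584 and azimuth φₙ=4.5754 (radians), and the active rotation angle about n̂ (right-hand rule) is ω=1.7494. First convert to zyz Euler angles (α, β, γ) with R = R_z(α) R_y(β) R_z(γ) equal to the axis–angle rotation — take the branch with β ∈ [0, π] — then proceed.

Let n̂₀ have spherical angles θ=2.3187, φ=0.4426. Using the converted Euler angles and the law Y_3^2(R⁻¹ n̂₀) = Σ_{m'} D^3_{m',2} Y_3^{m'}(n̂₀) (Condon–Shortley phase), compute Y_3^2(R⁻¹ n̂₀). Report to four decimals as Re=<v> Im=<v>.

Axis–angle → zyz. n̂ = (sinθₙcosφₙ, sinθₙsinφₙ, cosθₙ) = (-0.047902, -0.347490, +0.936459), ω = 1.7494.
R = I cosω + sinω [n̂]ₓ + (1−cosω) n̂n̂ᵀ gives
  R = [-0.174953, -0.901960, -0.394791; +0.941166, -0.035454, -0.336081; +0.289135, -0.430362, +0.855096]
β = atan2(√(R₁₃²+R₂₃²), R₃₃) = 0.545059; α = atan2(R₂₃, R₁₃) mod 2π = 3.846835; γ = atan2(R₃₂, −R₃₁) mod 2π = 4.120813
Need the full column D^3_{m',2} for m'=−3..3 at α=3.8468, β=0.5451, γ=4.1208.
cos(β/2)=0.963093, sin(β/2)=0.269169
d^3_{-3,2}: single k=5 term ⇒ +0.003333;  D = -0.003292-0.000522i
d^3_{-2,2}: k∈[4..5] ⇒ +0.024345 -0.000380 = +0.023964;  D = +0.020456-0.012484i
d^3_{-1,2}: k∈[3..4] ⇒ +0.110181 -0.004303 = +0.105878;  D = -0.033064+0.100583i
d^3_{0,2}: k∈[2..3] ⇒ +0.341415 -0.026668 = +0.314747;  D = -0.118977-0.291393i
d^3_{1,2}: k∈[1..2] ⇒ +0.705287 -0.110181 = +0.595105;  D = +0.528429+0.273704i
d^3_{2,2}: k∈[0..1] ⇒ +0.798012 -0.311668 = +0.486344;  D = -0.473831+0.109612i
d^3_{3,2}: single k=0 term ⇒ -0.546313;  D = -0.325476+0.438775i
Y_3^{m'}(θ=2.3187,φ=0.4426) and Σ D·Y over m':
  (-0.0033-0.0005i)·(+0.0396-0.1596i)  (+0.0205-0.0125i)·(-0.2365+0.2892i)  (-0.0331+0.1006i)·(+0.2810-0.1332i)  (-0.1190-0.2914i)·(+0.1744+0.0000i)  (+0.5284+0.2737i)·(-0.2810-0.1332i)  (-0.4738+0.1096i)·(-0.2365-0.2892i)  (-0.3255+0.4388i)·(-0.0396-0.1596i)
Y_3^2(R⁻¹ n̂) = +0.096506-0.010433i

Re=0.0965 Im=-0.0104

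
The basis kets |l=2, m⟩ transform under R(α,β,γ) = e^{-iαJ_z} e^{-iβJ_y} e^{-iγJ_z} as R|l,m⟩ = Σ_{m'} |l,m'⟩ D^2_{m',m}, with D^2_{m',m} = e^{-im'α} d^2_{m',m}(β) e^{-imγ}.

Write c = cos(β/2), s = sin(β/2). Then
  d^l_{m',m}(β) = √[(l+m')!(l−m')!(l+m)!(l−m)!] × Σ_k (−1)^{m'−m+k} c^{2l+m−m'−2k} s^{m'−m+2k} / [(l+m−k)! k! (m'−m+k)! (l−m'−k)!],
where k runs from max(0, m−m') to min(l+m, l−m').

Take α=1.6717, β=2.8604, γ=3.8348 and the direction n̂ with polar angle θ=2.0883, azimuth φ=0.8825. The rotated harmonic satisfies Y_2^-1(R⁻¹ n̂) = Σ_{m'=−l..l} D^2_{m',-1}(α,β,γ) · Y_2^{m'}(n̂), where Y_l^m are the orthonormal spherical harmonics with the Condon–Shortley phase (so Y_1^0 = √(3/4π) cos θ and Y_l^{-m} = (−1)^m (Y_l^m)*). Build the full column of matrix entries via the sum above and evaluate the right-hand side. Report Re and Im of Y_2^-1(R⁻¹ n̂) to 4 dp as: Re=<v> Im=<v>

Re=0.3693 Im=-0.0929

Need the full column D^2_{m',-1} for m'=−2..2 at α=1.6717, β=2.8604, γ=3.8348.
cos(β/2)=0.140134, sin(β/2)=0.990133
d^2_{-2,-1}: single k=1 term ⇒ +0.005449;  D = +0.003409+0.004252i
d^2_{-1,-1}: k∈[0..1] ⇒ +0.000386 -0.057755 = -0.057370;  D = -0.040918+0.040212i
d^2_{0,-1}: k∈[0..1] ⇒ -0.006674 +0.333195 = +0.326520;  D = -0.251160-0.208649i
d^2_{1,-1}: k∈[0..1] ⇒ +0.057755 -0.961111 = -0.903355;  D = +0.504320-0.749475i
d^2_{2,-1}: single k=0 term ⇒ -0.272052;  D = -0.239861-0.128371i
Y_2^{m'}(θ=2.0883,φ=0.8825) and Σ D·Y over m':
  (+0.0034+0.0043i)·(-0.0563-0.2863i)  (-0.0409+0.0402i)·(-0.2110+0.2565i)  (-0.2512-0.2086i)·(-0.0838+0.0000i)  (+0.5043-0.7495i)·(+0.2110+0.2565i)  (-0.2399-0.1284i)·(-0.0563+0.2863i)
Y_2^-1(R⁻¹ n̂) = +0.369310-0.092897i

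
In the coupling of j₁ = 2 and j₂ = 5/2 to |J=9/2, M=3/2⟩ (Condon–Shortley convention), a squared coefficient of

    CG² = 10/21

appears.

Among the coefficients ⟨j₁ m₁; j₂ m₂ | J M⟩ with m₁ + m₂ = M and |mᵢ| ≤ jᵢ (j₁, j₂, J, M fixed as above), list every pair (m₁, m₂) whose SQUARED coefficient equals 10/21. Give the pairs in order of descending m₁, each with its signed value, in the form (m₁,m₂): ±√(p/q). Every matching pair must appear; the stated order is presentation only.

(1,1/2): +√(10/21)

Admissible pairs with m₁+m₂ = M = 3/2: (-1,5/2), (0,3/2), (1,1/2), (2,-1/2)
  (m₁,m₂)=(2,-1/2): CG² = 5/42, CG = +√(5/42)
  (m₁,m₂)=(1,1/2): CG² = 10/21, CG = +√(10/21)   ← matches the target
  (m₁,m₂)=(0,3/2): CG² = 5/14, CG = +√(5/14)
  (m₁,m₂)=(-1,5/2): CG² = 1/21, CG = +√(1/21)
Pairs with CG² = 10/21: (1,1/2): +√(10/21)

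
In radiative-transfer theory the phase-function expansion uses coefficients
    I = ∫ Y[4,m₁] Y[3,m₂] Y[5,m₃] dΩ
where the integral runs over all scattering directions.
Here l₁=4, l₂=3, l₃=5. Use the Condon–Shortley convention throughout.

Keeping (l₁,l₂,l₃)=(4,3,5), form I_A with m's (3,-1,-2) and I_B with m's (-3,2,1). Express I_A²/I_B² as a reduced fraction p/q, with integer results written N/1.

Same 4,3,5: normalisation and zero-m 3j drop out of the ratio.
A: Δ: 2! 6! 4! / 13! → 1/180180; sum: t=0:+1/960 t=1:−1/4320 = 7/8640; 3j²(4 3 5; 3 -1 -2) = Δ·Π!·Σ² = 343/12870  (sign -1)
B: Δ: 2! 6! 4! / 13! → 1/180180; sum: t=1:−1/17280 t=2:+1/1440 = 11/17280; 3j²(4 3 5; -3 2 1) = Δ·Π!·Σ² = 11/468  (sign +1)
I_A²/I_B² = (343/12870)/(11/468) = 686/605

686/605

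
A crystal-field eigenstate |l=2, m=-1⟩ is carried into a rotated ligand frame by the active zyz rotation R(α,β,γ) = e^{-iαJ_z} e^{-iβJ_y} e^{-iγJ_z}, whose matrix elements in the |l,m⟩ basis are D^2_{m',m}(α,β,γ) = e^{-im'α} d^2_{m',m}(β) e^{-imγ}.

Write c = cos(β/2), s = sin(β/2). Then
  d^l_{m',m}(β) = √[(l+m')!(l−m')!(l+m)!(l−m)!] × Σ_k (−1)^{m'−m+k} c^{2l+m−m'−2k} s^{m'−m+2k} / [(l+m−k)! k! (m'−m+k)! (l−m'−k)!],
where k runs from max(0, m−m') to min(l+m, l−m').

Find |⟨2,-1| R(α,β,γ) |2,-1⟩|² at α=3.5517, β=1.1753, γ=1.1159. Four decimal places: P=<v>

P=0.0253

Split into d^2_{-1,-1}(β=1.1753) × two z-phases.
c=cos(1.175300/2)=0.832246, s=sin(1.175300/2)=0.554407; N=√[1·6·1·6]=6.000000
The bounds max(0,m−m')=0 and min(l+m,l−m')=1 give 2 terms
  k=0: (−1)^0·6.0000/(6)·0.8322^4·0.5544^0 = +0.479741
  k=1: (−1)^1·6.0000/(2)·0.8322^2·0.5544^2 = -0.638677
d^2_{-1,-1}(1.1753) = +0.479741 -0.638677 = -0.158937
|D^2_{-1,-1}|² = |d^2_{-1,-1}(β)|² = (-0.158937)² = 0.025261 (the z-rotation phases have unit modulus)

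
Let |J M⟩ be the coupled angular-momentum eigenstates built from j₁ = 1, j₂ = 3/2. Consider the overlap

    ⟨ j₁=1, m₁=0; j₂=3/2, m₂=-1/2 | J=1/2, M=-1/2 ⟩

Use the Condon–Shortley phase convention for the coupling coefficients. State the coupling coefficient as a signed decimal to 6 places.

-0.577350

√[2·2!0!1!/4! · 1!1!1!2!0!1!] = √(1/3)
  +(−1)^1/∏(1,1,0,0,0,1)! = -1  (running -1)
⟨..|..⟩ = √(1/3)·(-1) = -0.577350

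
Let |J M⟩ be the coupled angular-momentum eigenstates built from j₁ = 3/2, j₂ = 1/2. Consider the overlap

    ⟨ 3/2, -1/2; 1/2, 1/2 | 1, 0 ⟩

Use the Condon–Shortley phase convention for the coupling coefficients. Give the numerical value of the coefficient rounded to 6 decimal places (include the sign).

−√(1/2) ≈ -0.707107

triangle: 1!·2!·0!/4! = 2/24
(j±m)!: 1!·2!·1!·0!·1!·1! = 2
prefactor² = (2J+1)·Δ·N² = 1/2
  k=1: −1/(1!·0!·1!·0!·1!·0!) = -1
Σ = -1  ⇒  CG² = 1/2·(-1)² = 1/2
CG = −√(1/2) = -0.707107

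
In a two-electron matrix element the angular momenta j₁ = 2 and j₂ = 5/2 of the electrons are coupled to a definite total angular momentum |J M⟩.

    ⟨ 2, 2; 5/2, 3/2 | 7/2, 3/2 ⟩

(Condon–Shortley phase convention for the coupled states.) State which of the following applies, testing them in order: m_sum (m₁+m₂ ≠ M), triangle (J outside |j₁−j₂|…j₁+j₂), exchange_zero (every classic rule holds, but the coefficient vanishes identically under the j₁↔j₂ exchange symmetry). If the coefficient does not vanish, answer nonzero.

m-sum: m₁+m₂ = 2+3/2 = 7/2, M = 3/2  ✗ ⇒ coefficient is 0

m_sum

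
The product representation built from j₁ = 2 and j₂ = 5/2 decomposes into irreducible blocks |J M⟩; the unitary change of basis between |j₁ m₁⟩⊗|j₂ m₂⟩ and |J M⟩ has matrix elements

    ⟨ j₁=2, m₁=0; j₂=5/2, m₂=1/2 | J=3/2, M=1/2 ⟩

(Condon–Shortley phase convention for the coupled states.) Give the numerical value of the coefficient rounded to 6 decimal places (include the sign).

+√(2/35) ≈ +0.239046

j₁+j₂−J=3  J+j₁−j₂=1  J−j₁+j₂=2  j₁+j₂+J+1=7
(j₁±m₁, j₂±m₂, J±M) = (2,2,3,2,2,1)
P² = 32/35
sum k=1..2:
  [1] −1/4 = -1/4
  [2] +1/2 = 1/2
S = 1/4
C² = P²·S² = 2/35 ; C = +0.239046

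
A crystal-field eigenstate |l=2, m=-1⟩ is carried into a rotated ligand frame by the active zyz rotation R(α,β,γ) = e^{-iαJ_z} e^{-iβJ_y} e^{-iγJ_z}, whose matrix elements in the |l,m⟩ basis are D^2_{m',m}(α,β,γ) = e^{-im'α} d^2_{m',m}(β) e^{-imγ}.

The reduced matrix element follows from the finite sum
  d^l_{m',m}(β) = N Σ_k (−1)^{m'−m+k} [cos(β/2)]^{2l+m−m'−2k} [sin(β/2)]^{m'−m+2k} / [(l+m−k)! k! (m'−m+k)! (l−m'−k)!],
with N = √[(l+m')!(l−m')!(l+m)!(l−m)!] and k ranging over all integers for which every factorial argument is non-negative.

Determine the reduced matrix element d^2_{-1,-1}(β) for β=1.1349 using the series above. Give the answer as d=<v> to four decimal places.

d^2_{-1,-1}(β=1.1349) via the finite sum:
Half-angle: c=0.843274, s=0.537483. N=√(1·6·1·6)=6.000000
Admissible k: 0..1 (factorial args all ≥0)
  k=0: (−1)^0·6.0000/(6)·0.8433^4·0.5375^0 = +0.505680
  k=1: (−1)^1·6.0000/(2)·0.8433^2·0.5375^2 = -0.616296
d^2_{-1,-1}(1.1349) = +0.505680 -0.616296 = -0.110616

d=-0.1106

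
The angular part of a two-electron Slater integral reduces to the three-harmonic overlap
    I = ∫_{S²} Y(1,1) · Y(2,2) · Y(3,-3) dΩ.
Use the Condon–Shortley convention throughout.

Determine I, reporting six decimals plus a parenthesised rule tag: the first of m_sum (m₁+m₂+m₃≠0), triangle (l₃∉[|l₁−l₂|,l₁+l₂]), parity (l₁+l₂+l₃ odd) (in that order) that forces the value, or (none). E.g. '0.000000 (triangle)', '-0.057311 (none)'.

m-sum 0 ✓  L=6 even ✓  1≤3≤3 ✓
Π(2lᵢ+1) = 3×5×7 = 105
triangle coeff Δ(1,2,3) = 1/105
Σ_t [0,0]: t=0:+1/4 = 1/4
(3j)²=3/35 [(1 2 3; 0 0 0)], sign=-1
Σ_t [0,0]: t=0:+1/48 = 1/48
(3j)²=1/7 [(1 2 3; 1 2 -3)], sign=+1
⇒ 4πI² = 9/7
I = (-1)√(9/7/(4π)) = -0.31986543
No selection rule forces the value: the integral is nonzero (none).

-0.319865 (none)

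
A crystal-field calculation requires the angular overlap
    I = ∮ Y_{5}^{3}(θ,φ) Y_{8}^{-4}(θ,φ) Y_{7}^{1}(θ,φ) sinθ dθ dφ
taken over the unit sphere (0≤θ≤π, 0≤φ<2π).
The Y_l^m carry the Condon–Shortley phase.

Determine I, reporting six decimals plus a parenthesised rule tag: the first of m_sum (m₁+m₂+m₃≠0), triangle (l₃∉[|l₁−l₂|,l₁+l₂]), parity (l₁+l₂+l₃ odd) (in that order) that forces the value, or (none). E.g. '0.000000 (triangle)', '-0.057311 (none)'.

Checks pass: Σm=0; 20 even; l₃=7∈[3,13].
(2·5+1)(2·8+1)(2·7+1) = 2805
Δ: 6! 4! 10! / 21! → 1/814773960
sum: t=1:−1/87091200 t=2:+1/4976640 t=3:−1/2073600 t=4:+1/4976640 t=5:−1/87091200 = -1/9676800
3j²(5 8 7; 0 0 0) = Δ·Π!·Σ² = 360/46189  (sign +1)
sum: t=0:+1/49766400 t=1:−1/21772800 t=2:+1/92897280 = -1/66355200
3j²(5 8 7; 3 -4 1) = Δ·Π!·Σ² = 63/8398  (sign -1)
combine: 4πI² = 2805·360/46189·63/8398 = 170100/1037153
take √, sign -1: I = -0.11424200
No selection rule forces the value: the integral is nonzero (none).

-0.114242 (none)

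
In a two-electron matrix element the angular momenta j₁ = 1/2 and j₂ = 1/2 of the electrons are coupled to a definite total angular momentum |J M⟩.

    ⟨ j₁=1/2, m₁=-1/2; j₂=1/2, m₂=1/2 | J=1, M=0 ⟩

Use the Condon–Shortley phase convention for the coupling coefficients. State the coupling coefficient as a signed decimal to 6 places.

+0.707107  (= +√(1/2))

triangle: 0!·1!·1!/3! = 1/6
(j±m)!: 0!·1!·1!·0!·1!·1! = 1
prefactor² = (2J+1)·Δ·N² = 1/2
  k=0: +1/(0!·0!·1!·1!·0!·0!) = 1
Σ = 1  ⇒  CG² = 1/2·1² = 1/2
CG = +√(1/2) = +0.707107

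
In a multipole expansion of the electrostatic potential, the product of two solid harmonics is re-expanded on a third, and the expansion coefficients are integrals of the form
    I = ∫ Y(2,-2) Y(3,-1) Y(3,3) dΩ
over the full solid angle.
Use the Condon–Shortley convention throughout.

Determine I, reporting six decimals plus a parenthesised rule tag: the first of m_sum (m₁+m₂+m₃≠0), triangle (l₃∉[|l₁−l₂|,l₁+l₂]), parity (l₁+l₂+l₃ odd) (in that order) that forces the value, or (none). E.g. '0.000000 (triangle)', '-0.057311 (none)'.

0.132981 (none)

Rules hold: Σm=0, L=8 even, 1≤3≤5.
N = 5·7·7 = 245
Δ = 2!·2!·4!/9! = 1/3780
Racah Σ t=0..2: t=0:+1/24 t=1:−1/4 t=2:+1/24 = -1/6
⇒ 3j(2 3 3; 0 0 0)² = 4/105, sgn +1
Racah Σ t=2..2: t=2:+1/96 = 1/96
⇒ 3j(2 3 3; -2 -1 3)² = 1/42, sgn +1
4πI² = N·(3j₀)²·(3jₘ)² = 2/9
I = +1·√(0.222222/4π) = 0.13298076
No selection rule forces the value: the integral is nonzero (none).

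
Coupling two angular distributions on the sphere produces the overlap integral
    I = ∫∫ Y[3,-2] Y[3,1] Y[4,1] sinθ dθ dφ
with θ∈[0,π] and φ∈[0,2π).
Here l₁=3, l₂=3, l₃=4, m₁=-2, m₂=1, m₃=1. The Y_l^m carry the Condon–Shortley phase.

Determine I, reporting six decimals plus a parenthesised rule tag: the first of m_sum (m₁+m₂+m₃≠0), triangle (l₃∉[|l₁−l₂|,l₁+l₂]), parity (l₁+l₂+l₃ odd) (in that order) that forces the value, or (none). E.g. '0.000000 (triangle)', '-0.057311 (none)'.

0.145070 (none)

Rules hold: Σm=0, L=10 even, 0≤4≤6.
N = 7·7·9 = 441
Δ = 2!·4!·4!/11! = 1/34650
Racah Σ t=0..2: t=0:+1/72 t=1:−1/16 t=2:+1/72 = -5/144
⇒ 3j(3 3 4; 0 0 0)² = 2/77, sgn -1
Racah Σ t=1..2: t=1:−1/144 t=2:+1/48 = 1/72
⇒ 3j(3 3 4; -2 1 1)² = 16/693, sgn -1
4πI² = N·(3j₀)²·(3jₘ)² = 32/121
I = +1·√(0.264463/4π) = 0.14506992
No selection rule forces the value: the integral is nonzero (none).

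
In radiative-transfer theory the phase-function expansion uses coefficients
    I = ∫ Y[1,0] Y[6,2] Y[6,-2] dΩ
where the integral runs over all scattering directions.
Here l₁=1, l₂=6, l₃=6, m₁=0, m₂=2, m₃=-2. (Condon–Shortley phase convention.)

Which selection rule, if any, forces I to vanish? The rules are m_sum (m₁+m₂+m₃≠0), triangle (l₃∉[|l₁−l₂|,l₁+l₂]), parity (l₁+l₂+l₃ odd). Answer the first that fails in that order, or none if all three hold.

azimuthal sum: 0 + 2 − 2 = 0  ✓
5 ≤ 6 ≤ 7 (triangle on l)  ✓
L = 1 + 6 + 6 = 13 (odd)  ✗

parity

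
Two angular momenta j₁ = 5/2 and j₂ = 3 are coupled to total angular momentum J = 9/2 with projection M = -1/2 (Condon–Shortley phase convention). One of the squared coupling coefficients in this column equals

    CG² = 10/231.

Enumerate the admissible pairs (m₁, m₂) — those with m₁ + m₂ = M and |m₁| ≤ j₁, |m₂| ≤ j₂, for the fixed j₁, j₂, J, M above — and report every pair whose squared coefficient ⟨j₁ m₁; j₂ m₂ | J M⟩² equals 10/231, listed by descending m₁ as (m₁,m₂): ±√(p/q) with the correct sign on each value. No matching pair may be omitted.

(-1/2,0): −√(10/231)

Admissible pairs with m₁+m₂ = M = -1/2: (-5/2,2), (-3/2,1), (-1/2,0), (1/2,-1), (3/2,-2), (5/2,-3)
  (m₁,m₂)=(5/2,-3): CG² = 5/231, CG = +√(5/231)
  (m₁,m₂)=(3/2,-2): CG² = 361/1386, CG = +√(361/1386)
  (m₁,m₂)=(1/2,-1): CG² = 160/693, CG = +√(160/693)
  (m₁,m₂)=(-1/2,0): CG² = 10/231, CG = −√(10/231)   ← matches the target
  (m₁,m₂)=(-3/2,1): CG² = 35/99, CG = −√(35/99)
  (m₁,m₂)=(-5/2,2): CG² = 125/1386, CG = −√(125/1386)
Pairs with CG² = 10/231: (-1/2,0): −√(10/231)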